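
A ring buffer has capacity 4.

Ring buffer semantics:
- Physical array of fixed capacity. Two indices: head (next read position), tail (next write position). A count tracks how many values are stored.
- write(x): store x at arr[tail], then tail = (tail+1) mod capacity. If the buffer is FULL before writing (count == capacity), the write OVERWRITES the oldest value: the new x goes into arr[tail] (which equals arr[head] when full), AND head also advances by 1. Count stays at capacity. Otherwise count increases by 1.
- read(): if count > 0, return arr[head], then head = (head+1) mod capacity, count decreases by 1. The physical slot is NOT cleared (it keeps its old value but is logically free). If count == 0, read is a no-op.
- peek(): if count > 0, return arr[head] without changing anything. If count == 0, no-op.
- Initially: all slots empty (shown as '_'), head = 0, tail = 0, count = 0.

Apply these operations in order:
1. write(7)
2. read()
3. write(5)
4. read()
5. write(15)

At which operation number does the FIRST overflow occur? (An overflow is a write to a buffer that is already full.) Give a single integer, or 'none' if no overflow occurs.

After op 1 (write(7)): arr=[7 _ _ _] head=0 tail=1 count=1
After op 2 (read()): arr=[7 _ _ _] head=1 tail=1 count=0
After op 3 (write(5)): arr=[7 5 _ _] head=1 tail=2 count=1
After op 4 (read()): arr=[7 5 _ _] head=2 tail=2 count=0
After op 5 (write(15)): arr=[7 5 15 _] head=2 tail=3 count=1

Answer: none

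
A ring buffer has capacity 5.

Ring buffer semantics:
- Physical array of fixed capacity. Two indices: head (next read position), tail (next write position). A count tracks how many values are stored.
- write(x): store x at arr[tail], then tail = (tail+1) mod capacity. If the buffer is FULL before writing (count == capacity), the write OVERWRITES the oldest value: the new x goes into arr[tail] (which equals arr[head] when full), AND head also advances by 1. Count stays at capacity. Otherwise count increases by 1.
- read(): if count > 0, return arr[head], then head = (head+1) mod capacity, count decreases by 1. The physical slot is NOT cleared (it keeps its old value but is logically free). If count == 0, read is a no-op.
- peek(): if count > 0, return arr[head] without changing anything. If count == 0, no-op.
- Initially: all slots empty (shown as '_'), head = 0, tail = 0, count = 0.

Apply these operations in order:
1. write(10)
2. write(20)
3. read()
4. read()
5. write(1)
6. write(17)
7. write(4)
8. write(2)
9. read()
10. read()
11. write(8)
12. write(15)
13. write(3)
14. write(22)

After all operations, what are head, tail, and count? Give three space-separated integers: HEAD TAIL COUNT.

After op 1 (write(10)): arr=[10 _ _ _ _] head=0 tail=1 count=1
After op 2 (write(20)): arr=[10 20 _ _ _] head=0 tail=2 count=2
After op 3 (read()): arr=[10 20 _ _ _] head=1 tail=2 count=1
After op 4 (read()): arr=[10 20 _ _ _] head=2 tail=2 count=0
After op 5 (write(1)): arr=[10 20 1 _ _] head=2 tail=3 count=1
After op 6 (write(17)): arr=[10 20 1 17 _] head=2 tail=4 count=2
After op 7 (write(4)): arr=[10 20 1 17 4] head=2 tail=0 count=3
After op 8 (write(2)): arr=[2 20 1 17 4] head=2 tail=1 count=4
After op 9 (read()): arr=[2 20 1 17 4] head=3 tail=1 count=3
After op 10 (read()): arr=[2 20 1 17 4] head=4 tail=1 count=2
After op 11 (write(8)): arr=[2 8 1 17 4] head=4 tail=2 count=3
After op 12 (write(15)): arr=[2 8 15 17 4] head=4 tail=3 count=4
After op 13 (write(3)): arr=[2 8 15 3 4] head=4 tail=4 count=5
After op 14 (write(22)): arr=[2 8 15 3 22] head=0 tail=0 count=5

Answer: 0 0 5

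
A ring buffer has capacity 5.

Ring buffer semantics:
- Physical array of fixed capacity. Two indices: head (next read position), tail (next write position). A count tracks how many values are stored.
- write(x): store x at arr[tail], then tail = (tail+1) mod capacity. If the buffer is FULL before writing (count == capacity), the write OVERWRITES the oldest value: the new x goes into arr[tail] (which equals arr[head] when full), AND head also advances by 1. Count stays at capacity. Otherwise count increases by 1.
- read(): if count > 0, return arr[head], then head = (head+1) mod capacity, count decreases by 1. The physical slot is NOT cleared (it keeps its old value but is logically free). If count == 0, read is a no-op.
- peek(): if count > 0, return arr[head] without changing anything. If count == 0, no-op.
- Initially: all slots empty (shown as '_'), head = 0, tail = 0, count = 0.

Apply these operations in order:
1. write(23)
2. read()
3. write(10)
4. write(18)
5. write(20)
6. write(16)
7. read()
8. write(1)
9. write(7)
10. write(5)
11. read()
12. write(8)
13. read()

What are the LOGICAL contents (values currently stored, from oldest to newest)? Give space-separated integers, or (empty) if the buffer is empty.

After op 1 (write(23)): arr=[23 _ _ _ _] head=0 tail=1 count=1
After op 2 (read()): arr=[23 _ _ _ _] head=1 tail=1 count=0
After op 3 (write(10)): arr=[23 10 _ _ _] head=1 tail=2 count=1
After op 4 (write(18)): arr=[23 10 18 _ _] head=1 tail=3 count=2
After op 5 (write(20)): arr=[23 10 18 20 _] head=1 tail=4 count=3
After op 6 (write(16)): arr=[23 10 18 20 16] head=1 tail=0 count=4
After op 7 (read()): arr=[23 10 18 20 16] head=2 tail=0 count=3
After op 8 (write(1)): arr=[1 10 18 20 16] head=2 tail=1 count=4
After op 9 (write(7)): arr=[1 7 18 20 16] head=2 tail=2 count=5
After op 10 (write(5)): arr=[1 7 5 20 16] head=3 tail=3 count=5
After op 11 (read()): arr=[1 7 5 20 16] head=4 tail=3 count=4
After op 12 (write(8)): arr=[1 7 5 8 16] head=4 tail=4 count=5
After op 13 (read()): arr=[1 7 5 8 16] head=0 tail=4 count=4

Answer: 1 7 5 8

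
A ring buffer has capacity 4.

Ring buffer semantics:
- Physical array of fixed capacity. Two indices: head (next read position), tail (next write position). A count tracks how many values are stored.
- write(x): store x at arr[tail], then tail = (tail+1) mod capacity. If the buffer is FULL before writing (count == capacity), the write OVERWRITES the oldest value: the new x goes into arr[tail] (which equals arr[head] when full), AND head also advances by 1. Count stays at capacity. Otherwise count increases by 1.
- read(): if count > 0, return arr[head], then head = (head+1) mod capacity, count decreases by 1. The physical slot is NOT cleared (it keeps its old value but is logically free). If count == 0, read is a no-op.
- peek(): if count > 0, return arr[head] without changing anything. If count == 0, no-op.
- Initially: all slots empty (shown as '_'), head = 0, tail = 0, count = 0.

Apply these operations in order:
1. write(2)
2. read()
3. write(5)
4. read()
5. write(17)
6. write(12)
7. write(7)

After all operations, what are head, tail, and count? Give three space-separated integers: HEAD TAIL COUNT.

After op 1 (write(2)): arr=[2 _ _ _] head=0 tail=1 count=1
After op 2 (read()): arr=[2 _ _ _] head=1 tail=1 count=0
After op 3 (write(5)): arr=[2 5 _ _] head=1 tail=2 count=1
After op 4 (read()): arr=[2 5 _ _] head=2 tail=2 count=0
After op 5 (write(17)): arr=[2 5 17 _] head=2 tail=3 count=1
After op 6 (write(12)): arr=[2 5 17 12] head=2 tail=0 count=2
After op 7 (write(7)): arr=[7 5 17 12] head=2 tail=1 count=3

Answer: 2 1 3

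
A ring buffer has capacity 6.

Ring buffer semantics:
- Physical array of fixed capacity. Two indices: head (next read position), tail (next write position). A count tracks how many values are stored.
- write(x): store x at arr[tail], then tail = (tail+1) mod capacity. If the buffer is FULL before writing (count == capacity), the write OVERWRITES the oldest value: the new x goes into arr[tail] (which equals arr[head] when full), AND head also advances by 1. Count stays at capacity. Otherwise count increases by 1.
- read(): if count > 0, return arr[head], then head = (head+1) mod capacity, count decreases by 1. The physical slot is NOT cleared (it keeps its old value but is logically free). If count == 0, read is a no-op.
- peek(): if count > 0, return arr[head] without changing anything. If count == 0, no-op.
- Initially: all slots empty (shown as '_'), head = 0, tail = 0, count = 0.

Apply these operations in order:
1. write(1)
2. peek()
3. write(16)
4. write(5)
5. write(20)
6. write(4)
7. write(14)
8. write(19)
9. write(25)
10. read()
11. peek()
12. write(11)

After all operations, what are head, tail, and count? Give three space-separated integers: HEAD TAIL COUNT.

Answer: 3 3 6

Derivation:
After op 1 (write(1)): arr=[1 _ _ _ _ _] head=0 tail=1 count=1
After op 2 (peek()): arr=[1 _ _ _ _ _] head=0 tail=1 count=1
After op 3 (write(16)): arr=[1 16 _ _ _ _] head=0 tail=2 count=2
After op 4 (write(5)): arr=[1 16 5 _ _ _] head=0 tail=3 count=3
After op 5 (write(20)): arr=[1 16 5 20 _ _] head=0 tail=4 count=4
After op 6 (write(4)): arr=[1 16 5 20 4 _] head=0 tail=5 count=5
After op 7 (write(14)): arr=[1 16 5 20 4 14] head=0 tail=0 count=6
After op 8 (write(19)): arr=[19 16 5 20 4 14] head=1 tail=1 count=6
After op 9 (write(25)): arr=[19 25 5 20 4 14] head=2 tail=2 count=6
After op 10 (read()): arr=[19 25 5 20 4 14] head=3 tail=2 count=5
After op 11 (peek()): arr=[19 25 5 20 4 14] head=3 tail=2 count=5
After op 12 (write(11)): arr=[19 25 11 20 4 14] head=3 tail=3 count=6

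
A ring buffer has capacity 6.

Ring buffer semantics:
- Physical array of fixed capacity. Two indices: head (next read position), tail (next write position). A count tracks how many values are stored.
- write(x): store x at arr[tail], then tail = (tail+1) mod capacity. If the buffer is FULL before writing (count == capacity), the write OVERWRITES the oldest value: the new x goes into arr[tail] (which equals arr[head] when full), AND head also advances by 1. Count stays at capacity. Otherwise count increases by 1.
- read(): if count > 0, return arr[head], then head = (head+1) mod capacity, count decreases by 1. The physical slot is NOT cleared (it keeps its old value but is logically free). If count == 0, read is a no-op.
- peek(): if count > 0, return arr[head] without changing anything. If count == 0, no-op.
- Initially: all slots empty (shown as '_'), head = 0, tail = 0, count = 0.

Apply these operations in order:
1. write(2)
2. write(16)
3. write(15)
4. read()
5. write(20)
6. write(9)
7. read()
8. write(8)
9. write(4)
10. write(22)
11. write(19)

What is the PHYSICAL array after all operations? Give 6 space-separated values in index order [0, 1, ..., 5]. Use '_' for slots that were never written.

After op 1 (write(2)): arr=[2 _ _ _ _ _] head=0 tail=1 count=1
After op 2 (write(16)): arr=[2 16 _ _ _ _] head=0 tail=2 count=2
After op 3 (write(15)): arr=[2 16 15 _ _ _] head=0 tail=3 count=3
After op 4 (read()): arr=[2 16 15 _ _ _] head=1 tail=3 count=2
After op 5 (write(20)): arr=[2 16 15 20 _ _] head=1 tail=4 count=3
After op 6 (write(9)): arr=[2 16 15 20 9 _] head=1 tail=5 count=4
After op 7 (read()): arr=[2 16 15 20 9 _] head=2 tail=5 count=3
After op 8 (write(8)): arr=[2 16 15 20 9 8] head=2 tail=0 count=4
After op 9 (write(4)): arr=[4 16 15 20 9 8] head=2 tail=1 count=5
After op 10 (write(22)): arr=[4 22 15 20 9 8] head=2 tail=2 count=6
After op 11 (write(19)): arr=[4 22 19 20 9 8] head=3 tail=3 count=6

Answer: 4 22 19 20 9 8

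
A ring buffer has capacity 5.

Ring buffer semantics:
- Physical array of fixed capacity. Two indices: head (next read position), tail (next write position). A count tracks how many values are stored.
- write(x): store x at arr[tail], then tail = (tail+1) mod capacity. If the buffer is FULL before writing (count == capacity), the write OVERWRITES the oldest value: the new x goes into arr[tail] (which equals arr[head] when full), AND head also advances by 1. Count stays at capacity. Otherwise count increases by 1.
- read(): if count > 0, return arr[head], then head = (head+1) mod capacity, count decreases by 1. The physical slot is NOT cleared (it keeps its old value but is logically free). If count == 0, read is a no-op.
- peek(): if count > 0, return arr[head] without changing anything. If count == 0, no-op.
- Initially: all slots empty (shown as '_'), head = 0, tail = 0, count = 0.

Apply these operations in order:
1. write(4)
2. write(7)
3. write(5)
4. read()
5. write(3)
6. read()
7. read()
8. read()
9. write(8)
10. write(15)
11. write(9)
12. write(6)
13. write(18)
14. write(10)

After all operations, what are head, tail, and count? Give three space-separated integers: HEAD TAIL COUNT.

After op 1 (write(4)): arr=[4 _ _ _ _] head=0 tail=1 count=1
After op 2 (write(7)): arr=[4 7 _ _ _] head=0 tail=2 count=2
After op 3 (write(5)): arr=[4 7 5 _ _] head=0 tail=3 count=3
After op 4 (read()): arr=[4 7 5 _ _] head=1 tail=3 count=2
After op 5 (write(3)): arr=[4 7 5 3 _] head=1 tail=4 count=3
After op 6 (read()): arr=[4 7 5 3 _] head=2 tail=4 count=2
After op 7 (read()): arr=[4 7 5 3 _] head=3 tail=4 count=1
After op 8 (read()): arr=[4 7 5 3 _] head=4 tail=4 count=0
After op 9 (write(8)): arr=[4 7 5 3 8] head=4 tail=0 count=1
After op 10 (write(15)): arr=[15 7 5 3 8] head=4 tail=1 count=2
After op 11 (write(9)): arr=[15 9 5 3 8] head=4 tail=2 count=3
After op 12 (write(6)): arr=[15 9 6 3 8] head=4 tail=3 count=4
After op 13 (write(18)): arr=[15 9 6 18 8] head=4 tail=4 count=5
After op 14 (write(10)): arr=[15 9 6 18 10] head=0 tail=0 count=5

Answer: 0 0 5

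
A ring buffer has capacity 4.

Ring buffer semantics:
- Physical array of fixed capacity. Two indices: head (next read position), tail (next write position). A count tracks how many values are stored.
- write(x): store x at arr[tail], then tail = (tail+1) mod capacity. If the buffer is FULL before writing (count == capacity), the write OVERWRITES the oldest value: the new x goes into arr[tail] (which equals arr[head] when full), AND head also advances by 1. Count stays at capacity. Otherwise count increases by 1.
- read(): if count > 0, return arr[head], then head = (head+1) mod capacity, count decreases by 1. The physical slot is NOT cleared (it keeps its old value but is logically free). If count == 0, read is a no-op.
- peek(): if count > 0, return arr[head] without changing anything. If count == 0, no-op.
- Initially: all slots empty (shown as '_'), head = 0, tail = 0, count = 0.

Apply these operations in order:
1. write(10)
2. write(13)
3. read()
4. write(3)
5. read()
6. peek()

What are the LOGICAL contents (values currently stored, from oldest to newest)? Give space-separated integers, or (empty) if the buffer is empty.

Answer: 3

Derivation:
After op 1 (write(10)): arr=[10 _ _ _] head=0 tail=1 count=1
After op 2 (write(13)): arr=[10 13 _ _] head=0 tail=2 count=2
After op 3 (read()): arr=[10 13 _ _] head=1 tail=2 count=1
After op 4 (write(3)): arr=[10 13 3 _] head=1 tail=3 count=2
After op 5 (read()): arr=[10 13 3 _] head=2 tail=3 count=1
After op 6 (peek()): arr=[10 13 3 _] head=2 tail=3 count=1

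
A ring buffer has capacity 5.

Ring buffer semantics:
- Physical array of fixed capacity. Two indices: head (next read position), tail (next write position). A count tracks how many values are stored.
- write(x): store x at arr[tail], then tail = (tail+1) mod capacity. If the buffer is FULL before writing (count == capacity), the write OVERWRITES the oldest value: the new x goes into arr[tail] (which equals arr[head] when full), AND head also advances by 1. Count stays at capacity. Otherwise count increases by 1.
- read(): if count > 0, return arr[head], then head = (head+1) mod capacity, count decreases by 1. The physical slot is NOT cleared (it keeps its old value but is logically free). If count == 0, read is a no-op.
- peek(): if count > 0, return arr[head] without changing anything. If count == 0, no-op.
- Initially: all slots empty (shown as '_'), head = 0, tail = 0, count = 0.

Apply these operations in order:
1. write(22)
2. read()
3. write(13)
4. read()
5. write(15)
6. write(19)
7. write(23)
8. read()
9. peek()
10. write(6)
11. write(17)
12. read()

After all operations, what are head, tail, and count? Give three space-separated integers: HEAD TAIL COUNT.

After op 1 (write(22)): arr=[22 _ _ _ _] head=0 tail=1 count=1
After op 2 (read()): arr=[22 _ _ _ _] head=1 tail=1 count=0
After op 3 (write(13)): arr=[22 13 _ _ _] head=1 tail=2 count=1
After op 4 (read()): arr=[22 13 _ _ _] head=2 tail=2 count=0
After op 5 (write(15)): arr=[22 13 15 _ _] head=2 tail=3 count=1
After op 6 (write(19)): arr=[22 13 15 19 _] head=2 tail=4 count=2
After op 7 (write(23)): arr=[22 13 15 19 23] head=2 tail=0 count=3
After op 8 (read()): arr=[22 13 15 19 23] head=3 tail=0 count=2
After op 9 (peek()): arr=[22 13 15 19 23] head=3 tail=0 count=2
After op 10 (write(6)): arr=[6 13 15 19 23] head=3 tail=1 count=3
After op 11 (write(17)): arr=[6 17 15 19 23] head=3 tail=2 count=4
After op 12 (read()): arr=[6 17 15 19 23] head=4 tail=2 count=3

Answer: 4 2 3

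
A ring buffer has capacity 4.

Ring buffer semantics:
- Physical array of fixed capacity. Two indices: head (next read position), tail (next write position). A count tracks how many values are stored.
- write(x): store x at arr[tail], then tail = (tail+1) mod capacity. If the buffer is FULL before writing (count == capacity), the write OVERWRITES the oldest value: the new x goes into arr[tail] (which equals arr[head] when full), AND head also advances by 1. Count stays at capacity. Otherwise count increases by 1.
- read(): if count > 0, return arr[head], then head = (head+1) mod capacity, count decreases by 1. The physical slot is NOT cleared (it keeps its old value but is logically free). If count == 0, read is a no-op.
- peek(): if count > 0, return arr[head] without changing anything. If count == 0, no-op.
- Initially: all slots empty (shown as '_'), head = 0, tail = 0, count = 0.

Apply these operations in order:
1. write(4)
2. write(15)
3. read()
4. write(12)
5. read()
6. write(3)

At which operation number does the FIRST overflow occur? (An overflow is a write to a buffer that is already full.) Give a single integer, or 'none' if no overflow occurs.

After op 1 (write(4)): arr=[4 _ _ _] head=0 tail=1 count=1
After op 2 (write(15)): arr=[4 15 _ _] head=0 tail=2 count=2
After op 3 (read()): arr=[4 15 _ _] head=1 tail=2 count=1
After op 4 (write(12)): arr=[4 15 12 _] head=1 tail=3 count=2
After op 5 (read()): arr=[4 15 12 _] head=2 tail=3 count=1
After op 6 (write(3)): arr=[4 15 12 3] head=2 tail=0 count=2

Answer: none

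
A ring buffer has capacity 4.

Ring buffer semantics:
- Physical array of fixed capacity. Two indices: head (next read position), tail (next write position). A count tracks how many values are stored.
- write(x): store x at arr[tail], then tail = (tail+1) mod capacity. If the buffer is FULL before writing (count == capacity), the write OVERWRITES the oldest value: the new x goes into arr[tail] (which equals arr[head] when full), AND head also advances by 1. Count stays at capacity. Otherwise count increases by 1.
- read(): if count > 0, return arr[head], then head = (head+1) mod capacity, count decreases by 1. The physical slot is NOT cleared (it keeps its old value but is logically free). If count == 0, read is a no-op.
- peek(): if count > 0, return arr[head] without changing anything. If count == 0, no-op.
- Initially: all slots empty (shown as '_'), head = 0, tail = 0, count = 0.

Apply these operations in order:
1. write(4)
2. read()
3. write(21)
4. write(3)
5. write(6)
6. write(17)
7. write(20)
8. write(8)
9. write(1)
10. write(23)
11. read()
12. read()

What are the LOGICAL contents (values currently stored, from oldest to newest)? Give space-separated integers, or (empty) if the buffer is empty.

Answer: 1 23

Derivation:
After op 1 (write(4)): arr=[4 _ _ _] head=0 tail=1 count=1
After op 2 (read()): arr=[4 _ _ _] head=1 tail=1 count=0
After op 3 (write(21)): arr=[4 21 _ _] head=1 tail=2 count=1
After op 4 (write(3)): arr=[4 21 3 _] head=1 tail=3 count=2
After op 5 (write(6)): arr=[4 21 3 6] head=1 tail=0 count=3
After op 6 (write(17)): arr=[17 21 3 6] head=1 tail=1 count=4
After op 7 (write(20)): arr=[17 20 3 6] head=2 tail=2 count=4
After op 8 (write(8)): arr=[17 20 8 6] head=3 tail=3 count=4
After op 9 (write(1)): arr=[17 20 8 1] head=0 tail=0 count=4
After op 10 (write(23)): arr=[23 20 8 1] head=1 tail=1 count=4
After op 11 (read()): arr=[23 20 8 1] head=2 tail=1 count=3
After op 12 (read()): arr=[23 20 8 1] head=3 tail=1 count=2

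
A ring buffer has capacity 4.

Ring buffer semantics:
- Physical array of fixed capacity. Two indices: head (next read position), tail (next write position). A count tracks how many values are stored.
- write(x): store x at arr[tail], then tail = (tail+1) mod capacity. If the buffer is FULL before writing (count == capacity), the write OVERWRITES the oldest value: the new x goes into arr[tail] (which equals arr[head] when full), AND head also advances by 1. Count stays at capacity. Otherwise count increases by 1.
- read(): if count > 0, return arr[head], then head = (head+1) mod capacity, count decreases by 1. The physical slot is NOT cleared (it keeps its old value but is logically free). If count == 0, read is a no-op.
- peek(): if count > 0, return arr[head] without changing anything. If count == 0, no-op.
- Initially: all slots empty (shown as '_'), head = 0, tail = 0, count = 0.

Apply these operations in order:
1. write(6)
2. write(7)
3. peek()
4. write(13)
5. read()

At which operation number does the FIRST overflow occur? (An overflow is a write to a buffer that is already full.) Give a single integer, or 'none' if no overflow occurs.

Answer: none

Derivation:
After op 1 (write(6)): arr=[6 _ _ _] head=0 tail=1 count=1
After op 2 (write(7)): arr=[6 7 _ _] head=0 tail=2 count=2
After op 3 (peek()): arr=[6 7 _ _] head=0 tail=2 count=2
After op 4 (write(13)): arr=[6 7 13 _] head=0 tail=3 count=3
After op 5 (read()): arr=[6 7 13 _] head=1 tail=3 count=2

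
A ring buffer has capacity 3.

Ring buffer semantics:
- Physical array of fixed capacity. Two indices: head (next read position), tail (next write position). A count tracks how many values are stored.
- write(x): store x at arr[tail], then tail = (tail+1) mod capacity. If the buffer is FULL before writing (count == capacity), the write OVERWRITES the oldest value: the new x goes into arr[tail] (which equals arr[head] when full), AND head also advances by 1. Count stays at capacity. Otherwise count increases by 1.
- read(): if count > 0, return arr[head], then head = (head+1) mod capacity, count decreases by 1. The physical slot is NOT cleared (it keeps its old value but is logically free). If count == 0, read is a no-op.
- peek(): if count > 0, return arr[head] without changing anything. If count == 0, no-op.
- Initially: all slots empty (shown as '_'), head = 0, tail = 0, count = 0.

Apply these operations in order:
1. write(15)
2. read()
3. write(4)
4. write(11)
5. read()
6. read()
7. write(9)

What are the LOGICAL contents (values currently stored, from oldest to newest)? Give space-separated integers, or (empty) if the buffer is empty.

Answer: 9

Derivation:
After op 1 (write(15)): arr=[15 _ _] head=0 tail=1 count=1
After op 2 (read()): arr=[15 _ _] head=1 tail=1 count=0
After op 3 (write(4)): arr=[15 4 _] head=1 tail=2 count=1
After op 4 (write(11)): arr=[15 4 11] head=1 tail=0 count=2
After op 5 (read()): arr=[15 4 11] head=2 tail=0 count=1
After op 6 (read()): arr=[15 4 11] head=0 tail=0 count=0
After op 7 (write(9)): arr=[9 4 11] head=0 tail=1 count=1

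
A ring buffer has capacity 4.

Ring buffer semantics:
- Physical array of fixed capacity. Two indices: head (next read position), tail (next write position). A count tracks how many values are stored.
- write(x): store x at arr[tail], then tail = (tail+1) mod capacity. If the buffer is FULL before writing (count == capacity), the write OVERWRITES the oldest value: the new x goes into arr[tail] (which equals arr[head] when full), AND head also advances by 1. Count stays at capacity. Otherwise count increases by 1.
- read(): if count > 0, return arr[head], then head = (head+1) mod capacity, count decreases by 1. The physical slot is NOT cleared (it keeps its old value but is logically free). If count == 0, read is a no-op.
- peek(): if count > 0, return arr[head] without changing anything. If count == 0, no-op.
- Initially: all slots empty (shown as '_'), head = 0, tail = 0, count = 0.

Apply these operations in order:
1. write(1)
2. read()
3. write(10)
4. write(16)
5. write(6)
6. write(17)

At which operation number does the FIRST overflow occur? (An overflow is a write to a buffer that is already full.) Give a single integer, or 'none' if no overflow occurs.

After op 1 (write(1)): arr=[1 _ _ _] head=0 tail=1 count=1
After op 2 (read()): arr=[1 _ _ _] head=1 tail=1 count=0
After op 3 (write(10)): arr=[1 10 _ _] head=1 tail=2 count=1
After op 4 (write(16)): arr=[1 10 16 _] head=1 tail=3 count=2
After op 5 (write(6)): arr=[1 10 16 6] head=1 tail=0 count=3
After op 6 (write(17)): arr=[17 10 16 6] head=1 tail=1 count=4

Answer: none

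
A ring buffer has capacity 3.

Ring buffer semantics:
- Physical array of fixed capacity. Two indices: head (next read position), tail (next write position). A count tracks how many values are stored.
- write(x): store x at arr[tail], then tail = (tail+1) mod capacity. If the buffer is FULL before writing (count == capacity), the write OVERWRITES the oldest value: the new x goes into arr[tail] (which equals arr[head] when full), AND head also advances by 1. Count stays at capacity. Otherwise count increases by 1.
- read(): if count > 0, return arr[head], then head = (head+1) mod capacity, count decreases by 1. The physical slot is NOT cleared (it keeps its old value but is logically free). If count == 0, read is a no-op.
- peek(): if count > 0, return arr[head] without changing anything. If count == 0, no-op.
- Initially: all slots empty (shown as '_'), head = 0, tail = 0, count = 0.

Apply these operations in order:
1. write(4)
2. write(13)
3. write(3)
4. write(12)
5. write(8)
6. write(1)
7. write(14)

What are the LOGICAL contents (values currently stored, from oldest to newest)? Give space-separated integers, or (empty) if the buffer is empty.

Answer: 8 1 14

Derivation:
After op 1 (write(4)): arr=[4 _ _] head=0 tail=1 count=1
After op 2 (write(13)): arr=[4 13 _] head=0 tail=2 count=2
After op 3 (write(3)): arr=[4 13 3] head=0 tail=0 count=3
After op 4 (write(12)): arr=[12 13 3] head=1 tail=1 count=3
After op 5 (write(8)): arr=[12 8 3] head=2 tail=2 count=3
After op 6 (write(1)): arr=[12 8 1] head=0 tail=0 count=3
After op 7 (write(14)): arr=[14 8 1] head=1 tail=1 count=3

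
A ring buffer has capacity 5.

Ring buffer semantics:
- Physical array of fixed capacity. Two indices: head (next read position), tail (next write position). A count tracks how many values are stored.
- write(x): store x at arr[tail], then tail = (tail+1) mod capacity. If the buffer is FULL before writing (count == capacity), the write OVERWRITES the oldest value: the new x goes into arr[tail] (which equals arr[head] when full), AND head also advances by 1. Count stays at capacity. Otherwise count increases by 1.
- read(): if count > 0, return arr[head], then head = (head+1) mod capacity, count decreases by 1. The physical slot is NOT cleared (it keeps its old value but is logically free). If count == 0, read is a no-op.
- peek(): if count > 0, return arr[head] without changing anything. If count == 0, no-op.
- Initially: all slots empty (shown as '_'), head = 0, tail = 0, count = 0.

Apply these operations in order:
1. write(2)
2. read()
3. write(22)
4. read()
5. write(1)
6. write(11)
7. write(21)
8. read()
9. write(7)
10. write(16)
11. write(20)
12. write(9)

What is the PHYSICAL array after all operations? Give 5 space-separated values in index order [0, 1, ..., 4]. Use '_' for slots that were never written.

After op 1 (write(2)): arr=[2 _ _ _ _] head=0 tail=1 count=1
After op 2 (read()): arr=[2 _ _ _ _] head=1 tail=1 count=0
After op 3 (write(22)): arr=[2 22 _ _ _] head=1 tail=2 count=1
After op 4 (read()): arr=[2 22 _ _ _] head=2 tail=2 count=0
After op 5 (write(1)): arr=[2 22 1 _ _] head=2 tail=3 count=1
After op 6 (write(11)): arr=[2 22 1 11 _] head=2 tail=4 count=2
After op 7 (write(21)): arr=[2 22 1 11 21] head=2 tail=0 count=3
After op 8 (read()): arr=[2 22 1 11 21] head=3 tail=0 count=2
After op 9 (write(7)): arr=[7 22 1 11 21] head=3 tail=1 count=3
After op 10 (write(16)): arr=[7 16 1 11 21] head=3 tail=2 count=4
After op 11 (write(20)): arr=[7 16 20 11 21] head=3 tail=3 count=5
After op 12 (write(9)): arr=[7 16 20 9 21] head=4 tail=4 count=5

Answer: 7 16 20 9 21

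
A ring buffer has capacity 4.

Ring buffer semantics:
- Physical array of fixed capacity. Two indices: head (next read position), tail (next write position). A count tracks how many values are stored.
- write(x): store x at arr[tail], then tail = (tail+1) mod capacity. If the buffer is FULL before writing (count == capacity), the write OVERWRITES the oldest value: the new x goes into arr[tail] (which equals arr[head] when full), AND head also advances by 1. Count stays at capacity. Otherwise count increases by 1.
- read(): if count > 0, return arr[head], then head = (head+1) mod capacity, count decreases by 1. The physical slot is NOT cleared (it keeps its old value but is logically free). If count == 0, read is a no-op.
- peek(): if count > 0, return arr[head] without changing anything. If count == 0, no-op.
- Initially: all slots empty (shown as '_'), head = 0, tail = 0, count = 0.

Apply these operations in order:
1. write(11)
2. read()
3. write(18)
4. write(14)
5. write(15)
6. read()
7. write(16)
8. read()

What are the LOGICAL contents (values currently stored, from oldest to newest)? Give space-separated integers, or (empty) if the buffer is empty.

After op 1 (write(11)): arr=[11 _ _ _] head=0 tail=1 count=1
After op 2 (read()): arr=[11 _ _ _] head=1 tail=1 count=0
After op 3 (write(18)): arr=[11 18 _ _] head=1 tail=2 count=1
After op 4 (write(14)): arr=[11 18 14 _] head=1 tail=3 count=2
After op 5 (write(15)): arr=[11 18 14 15] head=1 tail=0 count=3
After op 6 (read()): arr=[11 18 14 15] head=2 tail=0 count=2
After op 7 (write(16)): arr=[16 18 14 15] head=2 tail=1 count=3
After op 8 (read()): arr=[16 18 14 15] head=3 tail=1 count=2

Answer: 15 16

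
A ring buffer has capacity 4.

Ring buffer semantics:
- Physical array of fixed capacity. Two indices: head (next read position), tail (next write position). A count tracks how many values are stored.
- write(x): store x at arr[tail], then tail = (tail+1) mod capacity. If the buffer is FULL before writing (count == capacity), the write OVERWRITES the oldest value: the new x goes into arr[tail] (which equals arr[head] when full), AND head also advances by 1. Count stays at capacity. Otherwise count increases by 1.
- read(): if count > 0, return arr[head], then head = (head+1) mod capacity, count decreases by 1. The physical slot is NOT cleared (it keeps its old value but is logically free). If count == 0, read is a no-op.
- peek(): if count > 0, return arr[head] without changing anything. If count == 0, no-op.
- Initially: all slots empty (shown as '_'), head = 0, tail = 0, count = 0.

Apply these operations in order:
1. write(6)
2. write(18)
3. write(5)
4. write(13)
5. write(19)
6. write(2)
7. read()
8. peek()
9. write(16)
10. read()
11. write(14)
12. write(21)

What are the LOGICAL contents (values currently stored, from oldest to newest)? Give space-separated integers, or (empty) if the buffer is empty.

Answer: 2 16 14 21

Derivation:
After op 1 (write(6)): arr=[6 _ _ _] head=0 tail=1 count=1
After op 2 (write(18)): arr=[6 18 _ _] head=0 tail=2 count=2
After op 3 (write(5)): arr=[6 18 5 _] head=0 tail=3 count=3
After op 4 (write(13)): arr=[6 18 5 13] head=0 tail=0 count=4
After op 5 (write(19)): arr=[19 18 5 13] head=1 tail=1 count=4
After op 6 (write(2)): arr=[19 2 5 13] head=2 tail=2 count=4
After op 7 (read()): arr=[19 2 5 13] head=3 tail=2 count=3
After op 8 (peek()): arr=[19 2 5 13] head=3 tail=2 count=3
After op 9 (write(16)): arr=[19 2 16 13] head=3 tail=3 count=4
After op 10 (read()): arr=[19 2 16 13] head=0 tail=3 count=3
After op 11 (write(14)): arr=[19 2 16 14] head=0 tail=0 count=4
After op 12 (write(21)): arr=[21 2 16 14] head=1 tail=1 count=4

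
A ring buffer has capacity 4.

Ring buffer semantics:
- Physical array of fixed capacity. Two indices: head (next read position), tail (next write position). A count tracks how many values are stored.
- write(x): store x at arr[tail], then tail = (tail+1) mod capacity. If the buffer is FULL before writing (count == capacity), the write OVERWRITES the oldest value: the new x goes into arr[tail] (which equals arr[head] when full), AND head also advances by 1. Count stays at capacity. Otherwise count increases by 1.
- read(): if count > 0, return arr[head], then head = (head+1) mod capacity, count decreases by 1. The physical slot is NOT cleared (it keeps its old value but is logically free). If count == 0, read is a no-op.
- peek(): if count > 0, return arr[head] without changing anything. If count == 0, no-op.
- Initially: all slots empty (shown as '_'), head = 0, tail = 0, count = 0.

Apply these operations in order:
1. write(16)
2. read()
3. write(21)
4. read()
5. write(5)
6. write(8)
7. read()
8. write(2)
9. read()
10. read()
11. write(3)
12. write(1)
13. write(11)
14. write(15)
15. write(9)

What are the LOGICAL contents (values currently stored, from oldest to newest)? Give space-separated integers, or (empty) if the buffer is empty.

Answer: 1 11 15 9

Derivation:
After op 1 (write(16)): arr=[16 _ _ _] head=0 tail=1 count=1
After op 2 (read()): arr=[16 _ _ _] head=1 tail=1 count=0
After op 3 (write(21)): arr=[16 21 _ _] head=1 tail=2 count=1
After op 4 (read()): arr=[16 21 _ _] head=2 tail=2 count=0
After op 5 (write(5)): arr=[16 21 5 _] head=2 tail=3 count=1
After op 6 (write(8)): arr=[16 21 5 8] head=2 tail=0 count=2
After op 7 (read()): arr=[16 21 5 8] head=3 tail=0 count=1
After op 8 (write(2)): arr=[2 21 5 8] head=3 tail=1 count=2
After op 9 (read()): arr=[2 21 5 8] head=0 tail=1 count=1
After op 10 (read()): arr=[2 21 5 8] head=1 tail=1 count=0
After op 11 (write(3)): arr=[2 3 5 8] head=1 tail=2 count=1
After op 12 (write(1)): arr=[2 3 1 8] head=1 tail=3 count=2
After op 13 (write(11)): arr=[2 3 1 11] head=1 tail=0 count=3
After op 14 (write(15)): arr=[15 3 1 11] head=1 tail=1 count=4
After op 15 (write(9)): arr=[15 9 1 11] head=2 tail=2 count=4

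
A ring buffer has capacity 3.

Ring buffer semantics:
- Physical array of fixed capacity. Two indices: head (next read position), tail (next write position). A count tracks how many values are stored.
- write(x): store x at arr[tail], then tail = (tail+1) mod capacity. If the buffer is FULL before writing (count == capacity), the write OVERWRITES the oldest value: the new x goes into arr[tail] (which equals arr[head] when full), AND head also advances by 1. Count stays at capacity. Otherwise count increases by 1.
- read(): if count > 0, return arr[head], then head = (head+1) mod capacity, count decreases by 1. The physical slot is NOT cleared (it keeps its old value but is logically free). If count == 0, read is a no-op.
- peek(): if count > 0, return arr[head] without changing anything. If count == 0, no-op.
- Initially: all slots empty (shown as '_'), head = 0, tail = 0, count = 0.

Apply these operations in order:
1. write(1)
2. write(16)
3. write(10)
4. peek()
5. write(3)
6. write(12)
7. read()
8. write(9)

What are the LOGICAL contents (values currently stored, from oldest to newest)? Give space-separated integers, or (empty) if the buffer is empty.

After op 1 (write(1)): arr=[1 _ _] head=0 tail=1 count=1
After op 2 (write(16)): arr=[1 16 _] head=0 tail=2 count=2
After op 3 (write(10)): arr=[1 16 10] head=0 tail=0 count=3
After op 4 (peek()): arr=[1 16 10] head=0 tail=0 count=3
After op 5 (write(3)): arr=[3 16 10] head=1 tail=1 count=3
After op 6 (write(12)): arr=[3 12 10] head=2 tail=2 count=3
After op 7 (read()): arr=[3 12 10] head=0 tail=2 count=2
After op 8 (write(9)): arr=[3 12 9] head=0 tail=0 count=3

Answer: 3 12 9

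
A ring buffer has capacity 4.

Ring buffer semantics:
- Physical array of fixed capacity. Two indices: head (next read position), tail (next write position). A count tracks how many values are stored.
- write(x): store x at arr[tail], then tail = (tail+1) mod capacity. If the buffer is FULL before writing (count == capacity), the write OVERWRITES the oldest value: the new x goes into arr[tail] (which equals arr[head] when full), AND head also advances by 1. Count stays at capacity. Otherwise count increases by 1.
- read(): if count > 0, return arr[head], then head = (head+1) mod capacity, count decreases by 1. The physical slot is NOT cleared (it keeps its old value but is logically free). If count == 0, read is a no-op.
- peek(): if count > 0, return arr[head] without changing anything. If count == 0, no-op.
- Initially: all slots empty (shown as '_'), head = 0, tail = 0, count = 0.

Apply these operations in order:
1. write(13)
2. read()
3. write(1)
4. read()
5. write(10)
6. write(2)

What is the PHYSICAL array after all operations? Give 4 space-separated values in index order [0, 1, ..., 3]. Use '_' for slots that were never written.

After op 1 (write(13)): arr=[13 _ _ _] head=0 tail=1 count=1
After op 2 (read()): arr=[13 _ _ _] head=1 tail=1 count=0
After op 3 (write(1)): arr=[13 1 _ _] head=1 tail=2 count=1
After op 4 (read()): arr=[13 1 _ _] head=2 tail=2 count=0
After op 5 (write(10)): arr=[13 1 10 _] head=2 tail=3 count=1
After op 6 (write(2)): arr=[13 1 10 2] head=2 tail=0 count=2

Answer: 13 1 10 2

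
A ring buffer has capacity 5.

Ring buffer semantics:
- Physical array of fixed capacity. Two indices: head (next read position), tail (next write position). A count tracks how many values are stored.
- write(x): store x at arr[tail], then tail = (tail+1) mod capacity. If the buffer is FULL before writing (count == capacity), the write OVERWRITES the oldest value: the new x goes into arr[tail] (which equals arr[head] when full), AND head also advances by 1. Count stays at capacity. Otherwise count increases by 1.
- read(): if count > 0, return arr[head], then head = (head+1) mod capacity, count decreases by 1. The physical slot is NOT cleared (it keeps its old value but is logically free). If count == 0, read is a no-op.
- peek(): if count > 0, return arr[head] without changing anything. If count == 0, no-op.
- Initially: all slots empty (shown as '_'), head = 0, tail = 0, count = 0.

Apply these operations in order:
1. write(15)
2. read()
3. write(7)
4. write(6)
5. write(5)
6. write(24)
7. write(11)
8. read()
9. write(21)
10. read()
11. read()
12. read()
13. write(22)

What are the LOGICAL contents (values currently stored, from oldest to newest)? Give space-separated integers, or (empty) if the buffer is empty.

After op 1 (write(15)): arr=[15 _ _ _ _] head=0 tail=1 count=1
After op 2 (read()): arr=[15 _ _ _ _] head=1 tail=1 count=0
After op 3 (write(7)): arr=[15 7 _ _ _] head=1 tail=2 count=1
After op 4 (write(6)): arr=[15 7 6 _ _] head=1 tail=3 count=2
After op 5 (write(5)): arr=[15 7 6 5 _] head=1 tail=4 count=3
After op 6 (write(24)): arr=[15 7 6 5 24] head=1 tail=0 count=4
After op 7 (write(11)): arr=[11 7 6 5 24] head=1 tail=1 count=5
After op 8 (read()): arr=[11 7 6 5 24] head=2 tail=1 count=4
After op 9 (write(21)): arr=[11 21 6 5 24] head=2 tail=2 count=5
After op 10 (read()): arr=[11 21 6 5 24] head=3 tail=2 count=4
After op 11 (read()): arr=[11 21 6 5 24] head=4 tail=2 count=3
After op 12 (read()): arr=[11 21 6 5 24] head=0 tail=2 count=2
After op 13 (write(22)): arr=[11 21 22 5 24] head=0 tail=3 count=3

Answer: 11 21 22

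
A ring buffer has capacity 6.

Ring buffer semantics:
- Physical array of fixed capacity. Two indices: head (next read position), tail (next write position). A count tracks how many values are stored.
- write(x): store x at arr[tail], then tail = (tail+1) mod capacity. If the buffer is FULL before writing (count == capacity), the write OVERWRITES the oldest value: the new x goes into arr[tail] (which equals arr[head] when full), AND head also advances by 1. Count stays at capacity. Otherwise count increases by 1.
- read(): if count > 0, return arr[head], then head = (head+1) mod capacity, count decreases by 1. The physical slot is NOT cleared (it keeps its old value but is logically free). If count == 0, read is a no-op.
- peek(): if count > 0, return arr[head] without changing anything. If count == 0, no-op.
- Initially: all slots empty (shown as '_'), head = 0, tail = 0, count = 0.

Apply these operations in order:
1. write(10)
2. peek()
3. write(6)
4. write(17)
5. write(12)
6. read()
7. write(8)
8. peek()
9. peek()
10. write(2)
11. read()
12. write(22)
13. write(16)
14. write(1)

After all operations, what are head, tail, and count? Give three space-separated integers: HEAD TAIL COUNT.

Answer: 3 3 6

Derivation:
After op 1 (write(10)): arr=[10 _ _ _ _ _] head=0 tail=1 count=1
After op 2 (peek()): arr=[10 _ _ _ _ _] head=0 tail=1 count=1
After op 3 (write(6)): arr=[10 6 _ _ _ _] head=0 tail=2 count=2
After op 4 (write(17)): arr=[10 6 17 _ _ _] head=0 tail=3 count=3
After op 5 (write(12)): arr=[10 6 17 12 _ _] head=0 tail=4 count=4
After op 6 (read()): arr=[10 6 17 12 _ _] head=1 tail=4 count=3
After op 7 (write(8)): arr=[10 6 17 12 8 _] head=1 tail=5 count=4
After op 8 (peek()): arr=[10 6 17 12 8 _] head=1 tail=5 count=4
After op 9 (peek()): arr=[10 6 17 12 8 _] head=1 tail=5 count=4
After op 10 (write(2)): arr=[10 6 17 12 8 2] head=1 tail=0 count=5
After op 11 (read()): arr=[10 6 17 12 8 2] head=2 tail=0 count=4
After op 12 (write(22)): arr=[22 6 17 12 8 2] head=2 tail=1 count=5
After op 13 (write(16)): arr=[22 16 17 12 8 2] head=2 tail=2 count=6
After op 14 (write(1)): arr=[22 16 1 12 8 2] head=3 tail=3 count=6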